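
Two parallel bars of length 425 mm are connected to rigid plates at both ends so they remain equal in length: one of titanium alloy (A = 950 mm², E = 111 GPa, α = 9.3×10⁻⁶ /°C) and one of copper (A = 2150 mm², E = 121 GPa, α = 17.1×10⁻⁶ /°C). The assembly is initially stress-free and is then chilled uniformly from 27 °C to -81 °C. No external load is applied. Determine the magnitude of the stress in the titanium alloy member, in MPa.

σ ≈ 66.5 MPa (compressive)

The copper has the larger α, so on cooling it would change length more than the titanium alloy if both were free. The rigid plates force a common final length, so the copper is put into tension and the titanium alloy into compression, with equal and opposite forces P (no external load).
Compatibility of the two members (thermal + elastic change equal): (α₁ − α₂)ΔT = P·[1/(A₁E₁) + 1/(A₂E₂)].
|α₁ − α₂|·ΔT = 7.8×10⁻⁶ × 108 = 0.0008424.
1/(A₁E₁) + 1/(A₂E₂) = 1/(950×111×10³) + 1/(2150×121×10³) = 1.333×10⁻⁸ N⁻¹.
So P = 0.0008424 / 1.333×10⁻⁸ = 63.21 kN.
σ_{titanium alloy} = P/A₁ = 63210/950 = 66.54 MPa, compressive.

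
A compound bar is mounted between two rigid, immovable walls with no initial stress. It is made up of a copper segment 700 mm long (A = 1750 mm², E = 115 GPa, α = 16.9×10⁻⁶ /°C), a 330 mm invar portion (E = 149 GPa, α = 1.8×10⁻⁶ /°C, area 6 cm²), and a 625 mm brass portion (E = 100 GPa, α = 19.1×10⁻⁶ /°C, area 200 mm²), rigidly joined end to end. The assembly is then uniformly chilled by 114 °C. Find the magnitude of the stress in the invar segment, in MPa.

σ ≈ 120 MPa (tensile)

Free thermal contraction of the whole bar: Σ αᵢΔT Lᵢ = 16.9×10⁻⁶×114×700 + 1.8×10⁻⁶×114×330 + 19.1×10⁻⁶×114×625 = 2.777 mm.
The rigid supports impose zero overall length change; the single axial force P common to all segments must satisfy P Σ Lᵢ/(AᵢEᵢ) = δ_free.
Σ Lᵢ/(AᵢEᵢ) = 700/(1750×115×10³) + 330/(600×149×10³) + 625/(200×100×10³) = 3.842×10⁻⁵ mm/N.
So P = 2.777 / 3.842×10⁻⁵ = 72.29 kN, tensile.
σ_{invar} = P / A = 72290 / 600 = 120.5 MPa.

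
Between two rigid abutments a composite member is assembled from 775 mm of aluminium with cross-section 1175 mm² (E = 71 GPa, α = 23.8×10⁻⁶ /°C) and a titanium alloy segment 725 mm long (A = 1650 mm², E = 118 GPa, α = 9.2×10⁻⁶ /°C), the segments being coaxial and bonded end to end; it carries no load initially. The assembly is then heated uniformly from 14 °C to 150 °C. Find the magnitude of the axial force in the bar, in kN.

P ≈ 262 kN (compressive)

If the supports were absent, the total length change would be Σ αᵢΔT Lᵢ = 23.8×10⁻⁶×136×775 + 9.2×10⁻⁶×136×725 = 3.416 mm.
The walls prevent any net length change, so an axial force P (same in every segment) develops. Compatibility: P · Σ Lᵢ/(AᵢEᵢ) = δ_free.
The series flexibility is Σ Lᵢ/(AᵢEᵢ) = 775/(1175×71×10³) + 725/(1650×118×10³) = 1.301×10⁻⁵ mm/N.
P = 3.416 / 1.301×10⁻⁵ = 262500 N = 262.5 kN, compressive.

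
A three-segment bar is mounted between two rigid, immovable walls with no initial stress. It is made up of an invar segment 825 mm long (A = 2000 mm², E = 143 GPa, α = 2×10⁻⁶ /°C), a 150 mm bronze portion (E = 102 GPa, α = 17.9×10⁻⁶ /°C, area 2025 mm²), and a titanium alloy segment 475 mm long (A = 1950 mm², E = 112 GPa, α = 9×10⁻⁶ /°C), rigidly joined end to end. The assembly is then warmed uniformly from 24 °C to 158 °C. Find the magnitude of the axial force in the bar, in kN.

P ≈ 199 kN (compressive)

With the walls removed the bar would change length by δ_free = Σ αᵢΔT Lᵢ = 2×10⁻⁶×134×825 + 17.9×10⁻⁶×134×150 + 9×10⁻⁶×134×475 = 1.154 mm.
Since the ends are fixed, an axial force P builds up, equal in every segment, with P · Σ Lᵢ/(AᵢEᵢ) = δ_free.
The series flexibility is Σ Lᵢ/(AᵢEᵢ) = 825/(2000×143×10³) + 150/(2025×102×10³) + 475/(1950×112×10³) = 5.786×10⁻⁶ mm/N.
So P = 1.154 / 5.786×10⁻⁶ = 199.4 kN, compressive.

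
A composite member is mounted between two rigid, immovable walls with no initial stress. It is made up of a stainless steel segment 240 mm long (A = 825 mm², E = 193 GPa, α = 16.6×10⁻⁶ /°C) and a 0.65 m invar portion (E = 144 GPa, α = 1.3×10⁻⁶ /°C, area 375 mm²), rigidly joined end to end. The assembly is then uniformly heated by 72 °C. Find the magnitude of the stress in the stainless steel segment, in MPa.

σ ≈ 31.1 MPa (compressive)

Free thermal expansion of the whole bar: Σ αᵢΔT Lᵢ = 16.6×10⁻⁶×72×240 + 1.3×10⁻⁶×72×650 = 0.3477 mm.
The rigid supports impose zero overall length change; the single axial force P common to all segments must satisfy P Σ Lᵢ/(AᵢEᵢ) = δ_free.
Σ Lᵢ/(AᵢEᵢ) = 240/(825×193×10³) + 650/(375×144×10³) = 1.354×10⁻⁵ mm/N.
P = 0.3477 / 1.354×10⁻⁵ = 25670 N = 25.67 kN, compressive.
σ_{stainless steel} = P / A = 25670 / 825 = 31.12 MPa.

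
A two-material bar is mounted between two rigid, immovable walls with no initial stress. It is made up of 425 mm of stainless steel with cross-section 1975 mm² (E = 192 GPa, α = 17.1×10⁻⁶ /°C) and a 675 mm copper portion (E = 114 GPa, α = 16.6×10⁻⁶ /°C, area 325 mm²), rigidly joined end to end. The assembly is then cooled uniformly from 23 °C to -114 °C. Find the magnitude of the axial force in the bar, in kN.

Free thermal contraction of the whole bar: Σ αᵢΔT Lᵢ = 17.1×10⁻⁶×137×425 + 16.6×10⁻⁶×137×675 = 2.531 mm.
The rigid supports impose zero overall length change; the single axial force P common to all segments must satisfy P Σ Lᵢ/(AᵢEᵢ) = δ_free.
The series flexibility is Σ Lᵢ/(AᵢEᵢ) = 425/(1975×192×10³) + 675/(325×114×10³) = 1.934×10⁻⁵ mm/N.
Hence P = δ_free / Σ(L/AE) = 2.531/1.934×10⁻⁵ = 130.9 kN (tensile).

P ≈ 131 kN (tensile)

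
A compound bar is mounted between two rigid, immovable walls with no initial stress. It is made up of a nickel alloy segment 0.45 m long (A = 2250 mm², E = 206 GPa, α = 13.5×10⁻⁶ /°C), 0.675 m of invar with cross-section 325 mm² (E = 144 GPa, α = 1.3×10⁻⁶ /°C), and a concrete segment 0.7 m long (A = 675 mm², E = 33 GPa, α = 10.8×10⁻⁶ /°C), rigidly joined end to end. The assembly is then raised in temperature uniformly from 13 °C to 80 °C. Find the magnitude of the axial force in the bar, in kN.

P ≈ 20.8 kN (compressive)

Free thermal expansion of the whole bar: Σ αᵢΔT Lᵢ = 13.5×10⁻⁶×67×450 + 1.3×10⁻⁶×67×675 + 10.8×10⁻⁶×67×700 = 0.9723 mm.
Since the ends are fixed, an axial force P builds up, equal in every segment, with P · Σ Lᵢ/(AᵢEᵢ) = δ_free.
The series flexibility is Σ Lᵢ/(AᵢEᵢ) = 450/(2250×206×10³) + 675/(325×144×10³) + 700/(675×33×10³) = 4.682×10⁻⁵ mm/N.
So P = 0.9723 / 4.682×10⁻⁵ = 20.77 kN, compressive.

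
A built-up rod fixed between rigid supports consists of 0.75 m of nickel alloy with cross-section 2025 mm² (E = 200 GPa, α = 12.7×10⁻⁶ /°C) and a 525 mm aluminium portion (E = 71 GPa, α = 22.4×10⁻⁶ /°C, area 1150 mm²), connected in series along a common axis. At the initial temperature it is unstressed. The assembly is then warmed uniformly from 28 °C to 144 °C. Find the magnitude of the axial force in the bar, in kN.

If the supports were absent, the total length change would be Σ αᵢΔT Lᵢ = 12.7×10⁻⁶×116×750 + 22.4×10⁻⁶×116×525 = 2.469 mm.
The rigid supports impose zero overall length change; the single axial force P common to all segments must satisfy P Σ Lᵢ/(AᵢEᵢ) = δ_free.
The series flexibility is Σ Lᵢ/(AᵢEᵢ) = 750/(2025×200×10³) + 525/(1150×71×10³) = 8.282×10⁻⁶ mm/N.
P = 2.469 / 8.282×10⁻⁶ = 298100 N = 298.1 kN, compressive.

P ≈ 298 kN (compressive)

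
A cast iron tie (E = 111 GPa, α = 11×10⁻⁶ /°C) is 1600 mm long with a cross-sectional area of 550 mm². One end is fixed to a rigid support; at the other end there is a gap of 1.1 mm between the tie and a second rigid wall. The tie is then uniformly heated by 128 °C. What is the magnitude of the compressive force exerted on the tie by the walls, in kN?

If the wall were absent the tie would grow by αΔT L = 11×10⁻⁶ × 128 × 1600 = 2.253 mm.
After closing the 1.1 mm clearance, 2.253 − 1.1 = 1.153 mm of expansion remains to be suppressed by the wall.
That suppressed elongation corresponds to σ = E·Δ/L = 111×10³ × 1.153/1600 = 79.98 MPa.
Force on the wall = σA = 79.98 × 550 mm² = 43.99 kN.

P ≈ 44 kN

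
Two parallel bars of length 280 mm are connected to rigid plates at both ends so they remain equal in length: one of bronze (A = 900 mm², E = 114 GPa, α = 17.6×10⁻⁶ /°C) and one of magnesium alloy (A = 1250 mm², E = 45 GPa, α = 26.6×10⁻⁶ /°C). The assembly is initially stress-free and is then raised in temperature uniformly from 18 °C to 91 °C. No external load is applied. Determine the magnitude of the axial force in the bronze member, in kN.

P ≈ 23.9 kN (tensile in the bronze)

The magnesium alloy has the larger α, so on heating it would change length more than the bronze if both were free. The rigid plates force a common final length, so the magnesium alloy is put into compression and the bronze into tension, with equal and opposite forces P (no external load).
Equating the net (thermal + elastic) strains gives |α₁ − α₂|·ΔT = P·[1/(A₁E₁) + 1/(A₂E₂)].
|α₁ − α₂|·ΔT = 9×10⁻⁶ × 73 = 0.000657.
1/(A₁E₁) + 1/(A₂E₂) = 1/(900×114×10³) + 1/(1250×45×10³) = 2.752×10⁻⁸ N⁻¹.
P = 0.000657 / 2.752×10⁻⁸ = 23870 N = 23.87 kN.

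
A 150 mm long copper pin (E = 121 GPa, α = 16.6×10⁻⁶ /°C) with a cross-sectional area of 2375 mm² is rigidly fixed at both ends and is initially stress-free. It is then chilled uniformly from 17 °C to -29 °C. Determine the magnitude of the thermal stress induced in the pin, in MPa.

σ ≈ 92.4 MPa (tensile)

Because both ends are immovable the net strain is zero, and the suppressed thermal strain is αΔT = 16.6×10⁻⁶ × 46 = 763.6×10⁻⁶.
Hence σ = E·αΔT = 121×10³ × 763.6×10⁻⁶ = 92.4 MPa, tensile.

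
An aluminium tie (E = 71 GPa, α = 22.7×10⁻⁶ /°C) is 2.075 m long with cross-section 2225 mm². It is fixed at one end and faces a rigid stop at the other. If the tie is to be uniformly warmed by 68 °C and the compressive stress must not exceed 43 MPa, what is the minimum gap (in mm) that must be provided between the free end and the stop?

Free expansion if unrestrained: δ_free = αΔT L = 22.7×10⁻⁶ × 68 × 2075 = 3.203 mm.
A stress of 43 MPa corresponds to the wall pushing the tie back by σL/E = 43×2075/(71×10³) = 1.257 mm.
So the gap has to take up the difference, g_min = δ_free − σL/E = 3.203 − 1.257 = 1.946 mm.

g ≈ 1.95 mm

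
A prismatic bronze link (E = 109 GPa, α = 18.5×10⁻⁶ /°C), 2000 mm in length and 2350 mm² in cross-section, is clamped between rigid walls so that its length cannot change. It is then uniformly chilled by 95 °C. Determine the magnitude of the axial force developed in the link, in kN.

P ≈ 450 kN (tensile)

With zero net strain, σ = E·αΔT = 109 GPa × 18.5×10⁻⁶ × 95 = 191.6 MPa.
Axial force P = σA = 191.6 × 2350 = 450200 N = 450.2 kN, tensile.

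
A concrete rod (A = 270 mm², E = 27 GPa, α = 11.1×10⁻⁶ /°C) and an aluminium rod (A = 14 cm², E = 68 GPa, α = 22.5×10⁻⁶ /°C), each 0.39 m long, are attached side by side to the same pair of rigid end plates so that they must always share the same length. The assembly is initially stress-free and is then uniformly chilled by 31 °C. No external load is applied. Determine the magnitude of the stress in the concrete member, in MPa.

σ ≈ 8.86 MPa (compressive)

The aluminium has the larger α, so on cooling it would change length more than the concrete if both were free. The rigid plates force a common final length, so the aluminium is put into tension and the concrete into compression, with equal and opposite forces P (no external load).
Compatibility of the two members (thermal + elastic change equal): (α₁ − α₂)ΔT = P·[1/(A₁E₁) + 1/(A₂E₂)].
|α₁ − α₂|·ΔT = 11.4×10⁻⁶ × 31 = 0.0003534.
1/(A₁E₁) + 1/(A₂E₂) = 1/(270×27×10³) + 1/(1400×68×10³) = 1.477×10⁻⁷ N⁻¹.
So P = 0.0003534 / 1.477×10⁻⁷ = 2.393 kN.
σ_{concrete} = P/A₁ = 2393/270 = 8.863 MPa, compressive.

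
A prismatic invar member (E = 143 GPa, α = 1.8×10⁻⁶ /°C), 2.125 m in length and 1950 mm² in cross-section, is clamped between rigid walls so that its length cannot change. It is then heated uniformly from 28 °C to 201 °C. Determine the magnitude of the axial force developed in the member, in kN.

P ≈ 86.8 kN (compressive)

With zero net strain, σ = E·αΔT = 143 GPa × 1.8×10⁻⁶ × 173 = 44.53 MPa.
P = AEαΔT = 1950 × 143×10³ × 1.8×10⁻⁶ × 173 = 86.83 kN (compressive).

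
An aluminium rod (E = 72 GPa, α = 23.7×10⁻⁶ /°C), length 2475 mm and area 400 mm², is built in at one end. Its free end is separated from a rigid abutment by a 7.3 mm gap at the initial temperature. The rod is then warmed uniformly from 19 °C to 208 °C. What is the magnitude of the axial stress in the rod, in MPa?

σ ≈ 110 MPa (compressive)

Unrestrained expansion: δ_free = αΔT L = 23.7×10⁻⁶ × 189 × 2475 = 11.09 mm.
After closing the 7.3 mm clearance, 11.09 − 7.3 = 3.786 mm of expansion remains to be suppressed by the wall.
Compatibility: PL/(AE) = 3.786 mm, so σ = P/A = E × (3.786/2475) = 110.1 MPa.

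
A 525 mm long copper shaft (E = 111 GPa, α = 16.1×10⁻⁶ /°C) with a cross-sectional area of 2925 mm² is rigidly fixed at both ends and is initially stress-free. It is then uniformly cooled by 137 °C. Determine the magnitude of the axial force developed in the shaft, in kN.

Full restraint means ε = 0, so the stress is σ = EαΔT = 111×10³ × 16.1×10⁻⁶ × 137 = 244.8 MPa.
Then P = σA = 244.8 × 2925 mm² = 716.1 kN, tensile.

P ≈ 716 kN (tensile)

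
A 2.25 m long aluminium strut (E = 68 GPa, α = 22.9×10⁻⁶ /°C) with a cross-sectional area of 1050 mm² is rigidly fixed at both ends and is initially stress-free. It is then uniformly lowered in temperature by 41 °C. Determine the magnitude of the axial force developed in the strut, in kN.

P ≈ 67 kN (tensile)

With zero net strain, σ = E·αΔT = 68 GPa × 22.9×10⁻⁶ × 41 = 63.85 MPa.
Axial force P = σA = 63.85 × 1050 = 67040 N = 67.04 kN, tensile.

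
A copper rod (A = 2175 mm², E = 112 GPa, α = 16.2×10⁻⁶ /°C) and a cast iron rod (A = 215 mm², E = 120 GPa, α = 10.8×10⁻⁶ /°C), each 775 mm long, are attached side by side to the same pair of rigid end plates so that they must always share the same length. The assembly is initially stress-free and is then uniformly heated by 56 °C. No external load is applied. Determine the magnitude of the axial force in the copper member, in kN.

Equilibrium of a rigid end plate with no external load gives equal and opposite internal forces ±P in the two members. Since α_{copper} > α_{cast iron}, heating drives the copper into compression and the cast iron into tension.
Compatibility of the two members (thermal + elastic change equal): (α₁ − α₂)ΔT = P·[1/(A₁E₁) + 1/(A₂E₂)].
|α₁ − α₂|·ΔT = 5.4×10⁻⁶ × 56 = 0.0003024.
1/(A₁E₁) + 1/(A₂E₂) = 1/(2175×112×10³) + 1/(215×120×10³) = 4.286×10⁻⁸ N⁻¹.
P = 0.0003024 / 4.286×10⁻⁸ = 7055 N = 7.055 kN.

P ≈ 7.05 kN (compressive in the copper)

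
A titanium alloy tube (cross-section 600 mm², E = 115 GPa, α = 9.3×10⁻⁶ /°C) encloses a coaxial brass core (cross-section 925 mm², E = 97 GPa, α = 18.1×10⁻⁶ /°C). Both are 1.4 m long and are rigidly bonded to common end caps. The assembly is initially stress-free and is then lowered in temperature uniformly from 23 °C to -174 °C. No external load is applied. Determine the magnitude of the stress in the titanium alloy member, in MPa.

Both members must finish at the same length. With the larger α, the brass tends to over-contract; the plates restrain it, putting the brass in tension and the titanium alloy in compression. With no external load the two internal forces are equal and opposite, magnitude P.
Setting the final lengths equal and cancelling L: (α₁ − α₂)ΔT = P/(A₁E₁) + P/(A₂E₂).
|α₁ − α₂|·ΔT = 8.8×10⁻⁶ × 197 = 0.001734.
1/(A₁E₁) + 1/(A₂E₂) = 1/(600×115×10³) + 1/(925×97×10³) = 2.564×10⁻⁸ N⁻¹.
P = 0.001734 / 2.564×10⁻⁸ = 67620 N = 67.62 kN.
σ_{titanium alloy} = P/A₁ = 67620/600 = 112.7 MPa, compressive.

σ ≈ 113 MPa (compressive)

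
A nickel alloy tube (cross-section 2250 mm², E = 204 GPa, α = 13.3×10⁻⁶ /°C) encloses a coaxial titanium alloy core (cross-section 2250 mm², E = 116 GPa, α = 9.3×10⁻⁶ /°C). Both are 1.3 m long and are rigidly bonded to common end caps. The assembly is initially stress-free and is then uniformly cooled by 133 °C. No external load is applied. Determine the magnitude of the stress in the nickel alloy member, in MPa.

σ ≈ 39.3 MPa (tensile)

Equilibrium of a rigid end plate with no external load gives equal and opposite internal forces ±P in the two members. Since α_{nickel alloy} > α_{titanium alloy}, cooling drives the nickel alloy into tension and the titanium alloy into compression.
Compatibility of the two members (thermal + elastic change equal): (α₁ − α₂)ΔT = P·[1/(A₁E₁) + 1/(A₂E₂)].
|α₁ − α₂|·ΔT = 4×10⁻⁶ × 133 = 0.000532.
1/(A₁E₁) + 1/(A₂E₂) = 1/(2250×204×10³) + 1/(2250×116×10³) = 6.01×10⁻⁹ N⁻¹.
P = 0.000532 / 6.01×10⁻⁹ = 88520 N = 88.52 kN.
σ_{nickel alloy} = P/A₁ = 88520/2250 = 39.34 MPa, tensile.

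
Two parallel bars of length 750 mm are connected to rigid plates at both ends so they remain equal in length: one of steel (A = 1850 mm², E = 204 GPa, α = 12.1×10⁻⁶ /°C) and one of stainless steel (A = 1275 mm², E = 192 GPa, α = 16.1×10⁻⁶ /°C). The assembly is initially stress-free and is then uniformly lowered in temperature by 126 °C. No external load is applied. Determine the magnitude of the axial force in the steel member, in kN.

P ≈ 74.8 kN (compressive in the steel)

The stainless steel has the larger α, so on cooling it would change length more than the steel if both were free. The rigid plates force a common final length, so the stainless steel is put into tension and the steel into compression, with equal and opposite forces P (no external load).
Compatibility of the two members (thermal + elastic change equal): (α₁ − α₂)ΔT = P·[1/(A₁E₁) + 1/(A₂E₂)].
|α₁ − α₂|·ΔT = 4×10⁻⁶ × 126 = 0.000504.
1/(A₁E₁) + 1/(A₂E₂) = 1/(1850×204×10³) + 1/(1275×192×10³) = 6.735×10⁻⁹ N⁻¹.
So P = 0.000504 / 6.735×10⁻⁹ = 74.84 kN.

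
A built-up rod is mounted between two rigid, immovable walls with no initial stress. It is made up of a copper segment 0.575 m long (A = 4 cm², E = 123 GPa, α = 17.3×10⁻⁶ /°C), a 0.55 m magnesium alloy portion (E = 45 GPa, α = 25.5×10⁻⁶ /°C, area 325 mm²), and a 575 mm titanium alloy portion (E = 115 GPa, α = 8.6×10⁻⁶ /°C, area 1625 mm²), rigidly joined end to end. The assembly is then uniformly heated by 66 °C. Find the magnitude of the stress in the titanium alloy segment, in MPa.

σ ≈ 22.4 MPa (compressive)

If the supports were absent, the total length change would be Σ αᵢΔT Lᵢ = 17.3×10⁻⁶×66×575 + 25.5×10⁻⁶×66×550 + 8.6×10⁻⁶×66×575 = 1.909 mm.
The walls prevent any net length change, so an axial force P (same in every segment) develops. Compatibility: P · Σ Lᵢ/(AᵢEᵢ) = δ_free.
The series flexibility is Σ Lᵢ/(AᵢEᵢ) = 575/(400×123×10³) + 550/(325×45×10³) + 575/(1625×115×10³) = 5.237×10⁻⁵ mm/N.
Hence P = δ_free / Σ(L/AE) = 1.909/5.237×10⁻⁵ = 36.44 kN (compressive).
σ_{titanium alloy} = P / A = 36440 / 1625 = 22.43 MPa.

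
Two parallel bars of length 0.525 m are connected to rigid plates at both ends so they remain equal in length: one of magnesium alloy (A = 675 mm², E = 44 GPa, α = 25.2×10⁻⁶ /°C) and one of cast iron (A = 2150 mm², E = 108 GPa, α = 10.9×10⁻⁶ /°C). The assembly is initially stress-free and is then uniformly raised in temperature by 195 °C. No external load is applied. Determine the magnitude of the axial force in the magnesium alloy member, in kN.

Equilibrium of a rigid end plate with no external load gives equal and opposite internal forces ±P in the two members. Since α_{magnesium alloy} > α_{cast iron}, heating drives the magnesium alloy into compression and the cast iron into tension.
Setting the final lengths equal and cancelling L: (α₁ − α₂)ΔT = P/(A₁E₁) + P/(A₂E₂).
|α₁ − α₂|·ΔT = 14.3×10⁻⁶ × 195 = 0.002788.
1/(A₁E₁) + 1/(A₂E₂) = 1/(675×44×10³) + 1/(2150×108×10³) = 3.798×10⁻⁸ N⁻¹.
So P = 0.002788 / 3.798×10⁻⁸ = 73.43 kN.

P ≈ 73.4 kN (compressive in the magnesium alloy)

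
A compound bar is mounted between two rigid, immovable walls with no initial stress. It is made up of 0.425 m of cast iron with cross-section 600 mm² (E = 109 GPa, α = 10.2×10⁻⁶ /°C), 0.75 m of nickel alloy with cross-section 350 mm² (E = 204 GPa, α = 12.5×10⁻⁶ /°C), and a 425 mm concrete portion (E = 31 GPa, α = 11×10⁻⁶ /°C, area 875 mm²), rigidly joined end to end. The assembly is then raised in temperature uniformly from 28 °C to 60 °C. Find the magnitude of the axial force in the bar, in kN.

P ≈ 18 kN (compressive)

If the supports were absent, the total length change would be Σ αᵢΔT Lᵢ = 10.2×10⁻⁶×32×425 + 12.5×10⁻⁶×32×750 + 11×10⁻⁶×32×425 = 0.5883 mm.
The rigid supports impose zero overall length change; the single axial force P common to all segments must satisfy P Σ Lᵢ/(AᵢEᵢ) = δ_free.
The series flexibility is Σ Lᵢ/(AᵢEᵢ) = 425/(600×109×10³) + 750/(350×204×10³) + 425/(875×31×10³) = 3.267×10⁻⁵ mm/N.
P = 0.5883 / 3.267×10⁻⁵ = 18010 N = 18.01 kN, compressive.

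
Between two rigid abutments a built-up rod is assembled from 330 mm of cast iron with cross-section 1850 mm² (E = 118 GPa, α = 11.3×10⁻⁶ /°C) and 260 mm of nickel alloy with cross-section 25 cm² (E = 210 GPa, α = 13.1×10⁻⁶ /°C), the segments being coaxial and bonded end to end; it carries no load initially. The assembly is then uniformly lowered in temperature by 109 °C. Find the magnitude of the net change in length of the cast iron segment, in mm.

|ΔL| ≈ 0.179 mm

With the walls removed the bar would change length by δ_free = Σ αᵢΔT Lᵢ = 11.3×10⁻⁶×109×330 + 13.1×10⁻⁶×109×260 = 0.7777 mm.
The rigid supports impose zero overall length change; the single axial force P common to all segments must satisfy P Σ Lᵢ/(AᵢEᵢ) = δ_free.
Σ Lᵢ/(AᵢEᵢ) = 330/(1850×118×10³) + 260/(2500×210×10³) = 2.007×10⁻⁶ mm/N.
So P = 0.7777 / 2.007×10⁻⁶ = 387.5 kN, tensile.
For the cast iron segment, free thermal change = 11.3×10⁻⁶×109×330 = 0.4065 mm and elastic change from P = 387500×330/(1850×118×10³) = 0.5858 mm; these oppose, so the net change is 0.179 mm (segment lengthens).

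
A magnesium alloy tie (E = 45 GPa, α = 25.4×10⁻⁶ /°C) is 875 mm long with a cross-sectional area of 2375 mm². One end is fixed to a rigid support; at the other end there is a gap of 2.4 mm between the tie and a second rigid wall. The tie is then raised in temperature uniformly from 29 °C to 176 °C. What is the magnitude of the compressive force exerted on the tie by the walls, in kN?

Free thermal elongation = αΔT L = 25.4×10⁻⁶ × 147 × 875 = 3.267 mm.
The gap closes (δ_free > 2.4 mm) and the wall then resists a further 3.267 − 2.4 = 0.8671 mm of expansion.
Compatibility: PL/(AE) = 0.8671 mm, so σ = P/A = E × (0.8671/875) = 44.59 MPa.
P = σA = 44.59 × 2375 = 105.9 kN.

P ≈ 106 kN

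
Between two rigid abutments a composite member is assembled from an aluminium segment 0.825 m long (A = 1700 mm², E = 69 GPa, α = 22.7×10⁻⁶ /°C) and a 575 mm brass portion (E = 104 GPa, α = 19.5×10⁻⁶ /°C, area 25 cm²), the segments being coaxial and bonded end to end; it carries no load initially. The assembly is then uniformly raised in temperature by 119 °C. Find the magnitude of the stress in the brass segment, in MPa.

Free thermal expansion of the whole bar: Σ αᵢΔT Lᵢ = 22.7×10⁻⁶×119×825 + 19.5×10⁻⁶×119×575 = 3.563 mm.
The walls prevent any net length change, so an axial force P (same in every segment) develops. Compatibility: P · Σ Lᵢ/(AᵢEᵢ) = δ_free.
Σ Lᵢ/(AᵢEᵢ) = 825/(1700×69×10³) + 575/(2500×104×10³) = 9.245×10⁻⁶ mm/N.
Hence P = δ_free / Σ(L/AE) = 3.563/9.245×10⁻⁶ = 385.4 kN (compressive).
σ_{brass} = P / A = 385400 / 2500 = 154.2 MPa.

σ ≈ 154 MPa (compressive)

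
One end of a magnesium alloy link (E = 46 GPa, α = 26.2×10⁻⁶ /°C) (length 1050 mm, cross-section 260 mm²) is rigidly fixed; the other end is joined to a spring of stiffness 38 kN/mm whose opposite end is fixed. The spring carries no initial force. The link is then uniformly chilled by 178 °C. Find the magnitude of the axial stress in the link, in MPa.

If the spring were absent the link would shorten by αΔT L = 26.2×10⁻⁶ × 178 × 1050 = 4.897 mm.
Let P be the tensile force in the spring. The link extends elastically by PL/(AE) and the spring stretches by P/k; together these equal δ_free.
P [ L/(AE) + 1/k ] = δ_free → P [ 1050/(260×46×10³) + 1/(38×10³) ] = 4.897.
P = 4.897 / 0.0001141 = 42910 N.
σ = P/A = 42910/260 = 165.1 MPa.

σ ≈ 165 MPa (tensile)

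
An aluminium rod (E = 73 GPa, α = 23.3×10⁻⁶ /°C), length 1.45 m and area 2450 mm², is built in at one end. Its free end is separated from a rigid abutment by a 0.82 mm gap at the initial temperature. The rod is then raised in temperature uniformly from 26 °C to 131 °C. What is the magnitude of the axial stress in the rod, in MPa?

σ ≈ 137 MPa (compressive)

If the wall were absent the rod would grow by αΔT L = 23.3×10⁻⁶ × 105 × 1450 = 3.547 mm.
After closing the 0.82 mm clearance, 3.547 − 0.82 = 2.727 mm of expansion remains to be suppressed by the wall.
Compatibility: PL/(AE) = 2.727 mm, so σ = P/A = E × (2.727/1450) = 137.3 MPa.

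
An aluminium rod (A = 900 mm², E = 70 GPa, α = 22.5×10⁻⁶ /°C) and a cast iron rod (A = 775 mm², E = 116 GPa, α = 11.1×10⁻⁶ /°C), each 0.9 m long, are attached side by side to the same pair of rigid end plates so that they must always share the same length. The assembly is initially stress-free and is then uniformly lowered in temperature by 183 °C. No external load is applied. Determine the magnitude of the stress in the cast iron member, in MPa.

The aluminium has the larger α, so on cooling it would change length more than the cast iron if both were free. The rigid plates force a common final length, so the aluminium is put into tension and the cast iron into compression, with equal and opposite forces P (no external load).
Setting the final lengths equal and cancelling L: (α₁ − α₂)ΔT = P/(A₁E₁) + P/(A₂E₂).
|α₁ − α₂|·ΔT = 11.4×10⁻⁶ × 183 = 0.002086.
1/(A₁E₁) + 1/(A₂E₂) = 1/(900×70×10³) + 1/(775×116×10³) = 2.7×10⁻⁸ N⁻¹.
So P = 0.002086 / 2.7×10⁻⁸ = 77.28 kN.
σ_{cast iron} = P/A₂ = 77280/775 = 99.71 MPa, compressive.

σ ≈ 99.7 MPa (compressive)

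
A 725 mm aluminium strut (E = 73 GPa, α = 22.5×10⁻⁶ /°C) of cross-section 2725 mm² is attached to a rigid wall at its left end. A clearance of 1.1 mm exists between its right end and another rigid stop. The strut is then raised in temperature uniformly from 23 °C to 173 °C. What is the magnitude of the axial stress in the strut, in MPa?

σ ≈ 136 MPa (compressive)

Free thermal elongation = αΔT L = 22.5×10⁻⁶ × 150 × 725 = 2.447 mm.
After closing the 1.1 mm clearance, 2.447 − 1.1 = 1.347 mm of expansion remains to be suppressed by the wall.
That suppressed elongation corresponds to σ = E·Δ/L = 73×10³ × 1.347/725 = 135.6 MPa.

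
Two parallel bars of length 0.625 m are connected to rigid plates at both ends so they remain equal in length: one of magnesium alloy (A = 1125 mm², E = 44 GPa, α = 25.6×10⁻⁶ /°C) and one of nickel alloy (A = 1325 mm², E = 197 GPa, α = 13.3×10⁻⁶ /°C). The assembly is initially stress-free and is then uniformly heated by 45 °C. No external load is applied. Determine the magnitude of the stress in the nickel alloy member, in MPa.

The magnesium alloy has the larger α, so on heating it would change length more than the nickel alloy if both were free. The rigid plates force a common final length, so the magnesium alloy is put into compression and the nickel alloy into tension, with equal and opposite forces P (no external load).
Equating the net (thermal + elastic) strains gives |α₁ − α₂|·ΔT = P·[1/(A₁E₁) + 1/(A₂E₂)].
|α₁ − α₂|·ΔT = 12.3×10⁻⁶ × 45 = 0.0005535.
1/(A₁E₁) + 1/(A₂E₂) = 1/(1125×44×10³) + 1/(1325×197×10³) = 2.403×10⁻⁸ N⁻¹.
P = 0.0005535 / 2.403×10⁻⁸ = 23030 N = 23.03 kN.
σ_{nickel alloy} = P/A₂ = 23030/1325 = 17.38 MPa, tensile.

σ ≈ 17.4 MPa (tensile)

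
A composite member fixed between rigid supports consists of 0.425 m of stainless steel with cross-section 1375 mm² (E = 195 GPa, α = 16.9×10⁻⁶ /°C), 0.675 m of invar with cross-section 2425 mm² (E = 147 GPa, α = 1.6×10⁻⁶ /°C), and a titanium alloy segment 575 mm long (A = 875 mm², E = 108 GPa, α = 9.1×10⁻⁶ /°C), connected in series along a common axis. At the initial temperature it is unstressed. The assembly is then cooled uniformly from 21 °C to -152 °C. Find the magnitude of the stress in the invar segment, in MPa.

Free thermal contraction of the whole bar: Σ αᵢΔT Lᵢ = 16.9×10⁻⁶×173×425 + 1.6×10⁻⁶×173×675 + 9.1×10⁻⁶×173×575 = 2.335 mm.
The rigid supports impose zero overall length change; the single axial force P common to all segments must satisfy P Σ Lᵢ/(AᵢEᵢ) = δ_free.
Σ Lᵢ/(AᵢEᵢ) = 425/(1375×195×10³) + 675/(2425×147×10³) + 575/(875×108×10³) = 9.563×10⁻⁶ mm/N.
P = 2.335 / 9.563×10⁻⁶ = 244100 N = 244.1 kN, tensile.
σ_{invar} = P / A = 244100 / 2425 = 100.7 MPa.

σ ≈ 101 MPa (tensile)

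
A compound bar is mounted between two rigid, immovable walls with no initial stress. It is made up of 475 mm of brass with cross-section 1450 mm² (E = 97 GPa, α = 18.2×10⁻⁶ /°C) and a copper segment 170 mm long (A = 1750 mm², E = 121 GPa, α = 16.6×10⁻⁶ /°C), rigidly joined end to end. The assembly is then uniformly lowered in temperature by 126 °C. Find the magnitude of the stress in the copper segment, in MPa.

If the supports were absent, the total length change would be Σ αᵢΔT Lᵢ = 18.2×10⁻⁶×126×475 + 16.6×10⁻⁶×126×170 = 1.445 mm.
Since the ends are fixed, an axial force P builds up, equal in every segment, with P · Σ Lᵢ/(AᵢEᵢ) = δ_free.
The series flexibility is Σ Lᵢ/(AᵢEᵢ) = 475/(1450×97×10³) + 170/(1750×121×10³) = 4.18×10⁻⁶ mm/N.
Hence P = δ_free / Σ(L/AE) = 1.445/4.18×10⁻⁶ = 345.7 kN (tensile).
σ_{copper} = P / A = 345700 / 1750 = 197.5 MPa.

σ ≈ 198 MPa (tensile)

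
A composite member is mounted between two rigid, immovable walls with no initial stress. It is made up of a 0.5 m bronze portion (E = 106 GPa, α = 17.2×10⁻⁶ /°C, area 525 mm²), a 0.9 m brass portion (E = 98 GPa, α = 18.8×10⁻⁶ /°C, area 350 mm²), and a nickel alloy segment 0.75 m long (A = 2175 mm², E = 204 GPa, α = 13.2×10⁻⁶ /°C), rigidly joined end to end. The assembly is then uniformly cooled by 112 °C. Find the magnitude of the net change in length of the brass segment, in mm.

|ΔL| ≈ 0.925 mm

Free thermal contraction of the whole bar: Σ αᵢΔT Lᵢ = 17.2×10⁻⁶×112×500 + 18.8×10⁻⁶×112×900 + 13.2×10⁻⁶×112×750 = 3.967 mm.
Since the ends are fixed, an axial force P builds up, equal in every segment, with P · Σ Lᵢ/(AᵢEᵢ) = δ_free.
The series flexibility is Σ Lᵢ/(AᵢEᵢ) = 500/(525×106×10³) + 900/(350×98×10³) + 750/(2175×204×10³) = 3.691×10⁻⁵ mm/N.
P = 3.967 / 3.691×10⁻⁵ = 107500 N = 107.5 kN, tensile.
For the brass segment, free thermal change = 18.8×10⁻⁶×112×900 = 1.895 mm and elastic change from P = 107500×900/(350×98×10³) = 2.82 mm; these oppose, so the net change is 0.925 mm (segment lengthens).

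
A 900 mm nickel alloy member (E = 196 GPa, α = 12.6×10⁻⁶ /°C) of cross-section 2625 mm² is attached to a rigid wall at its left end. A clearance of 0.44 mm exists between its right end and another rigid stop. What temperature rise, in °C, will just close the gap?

ΔT ≈ 38.8 °C

The gap closes when αΔT L = 0.44 mm, since the member is still unstressed at that instant.
So ΔT = g/(αL) = 0.44/(12.6×10⁻⁶ × 900) = 38.8 °C.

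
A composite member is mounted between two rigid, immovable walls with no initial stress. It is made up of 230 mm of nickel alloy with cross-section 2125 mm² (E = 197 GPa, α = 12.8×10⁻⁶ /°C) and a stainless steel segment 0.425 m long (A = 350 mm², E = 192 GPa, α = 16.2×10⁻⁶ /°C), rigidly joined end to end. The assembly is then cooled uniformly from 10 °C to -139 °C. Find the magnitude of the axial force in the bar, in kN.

With the walls removed the bar would change length by δ_free = Σ αᵢΔT Lᵢ = 12.8×10⁻⁶×149×230 + 16.2×10⁻⁶×149×425 = 1.465 mm.
Since the ends are fixed, an axial force P builds up, equal in every segment, with P · Σ Lᵢ/(AᵢEᵢ) = δ_free.
The series flexibility is Σ Lᵢ/(AᵢEᵢ) = 230/(2125×197×10³) + 425/(350×192×10³) = 6.874×10⁻⁶ mm/N.
So P = 1.465 / 6.874×10⁻⁶ = 213.1 kN, tensile.

P ≈ 213 kN (tensile)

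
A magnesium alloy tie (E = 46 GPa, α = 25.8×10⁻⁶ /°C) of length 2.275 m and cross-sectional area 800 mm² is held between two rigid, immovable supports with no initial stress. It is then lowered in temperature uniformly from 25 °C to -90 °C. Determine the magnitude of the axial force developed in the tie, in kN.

P ≈ 109 kN (tensile)

The ends cannot move, so σ = EαΔT = 46×10³ × 25.8×10⁻⁶ × 115 = 136.5 MPa.
Axial force P = σA = 136.5 × 800 = 109200 N = 109.2 kN, tensile.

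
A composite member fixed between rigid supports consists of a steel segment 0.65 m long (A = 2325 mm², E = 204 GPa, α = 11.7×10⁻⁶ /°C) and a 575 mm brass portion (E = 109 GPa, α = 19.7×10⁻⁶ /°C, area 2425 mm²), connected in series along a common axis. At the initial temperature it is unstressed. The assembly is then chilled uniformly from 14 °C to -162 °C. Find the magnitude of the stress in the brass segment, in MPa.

If the supports were absent, the total length change would be Σ αᵢΔT Lᵢ = 11.7×10⁻⁶×176×650 + 19.7×10⁻⁶×176×575 = 3.332 mm.
The walls prevent any net length change, so an axial force P (same in every segment) develops. Compatibility: P · Σ Lᵢ/(AᵢEᵢ) = δ_free.
Σ Lᵢ/(AᵢEᵢ) = 650/(2325×204×10³) + 575/(2425×109×10³) = 3.546×10⁻⁶ mm/N.
So P = 3.332 / 3.546×10⁻⁶ = 939.7 kN, tensile.
σ_{brass} = P / A = 939700 / 2425 = 387.5 MPa.

σ ≈ 388 MPa (tensile)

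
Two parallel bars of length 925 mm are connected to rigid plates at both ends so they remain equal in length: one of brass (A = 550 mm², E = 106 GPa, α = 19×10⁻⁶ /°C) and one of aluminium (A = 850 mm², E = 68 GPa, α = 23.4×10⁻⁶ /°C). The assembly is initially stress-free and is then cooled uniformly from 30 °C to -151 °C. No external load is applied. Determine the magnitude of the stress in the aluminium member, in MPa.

σ ≈ 27.2 MPa (tensile)

Equilibrium of a rigid end plate with no external load gives equal and opposite internal forces ±P in the two members. Since α_{aluminium} > α_{brass}, cooling drives the aluminium into tension and the brass into compression.
Equating the net (thermal + elastic) strains gives |α₁ − α₂|·ΔT = P·[1/(A₁E₁) + 1/(A₂E₂)].
|α₁ − α₂|·ΔT = 4.4×10⁻⁶ × 181 = 0.0007964.
1/(A₁E₁) + 1/(A₂E₂) = 1/(550×106×10³) + 1/(850×68×10³) = 3.445×10⁻⁸ N⁻¹.
P = 0.0007964 / 3.445×10⁻⁸ = 23120 N = 23.12 kN.
σ_{aluminium} = P/A₂ = 23120/850 = 27.19 MPa, tensile.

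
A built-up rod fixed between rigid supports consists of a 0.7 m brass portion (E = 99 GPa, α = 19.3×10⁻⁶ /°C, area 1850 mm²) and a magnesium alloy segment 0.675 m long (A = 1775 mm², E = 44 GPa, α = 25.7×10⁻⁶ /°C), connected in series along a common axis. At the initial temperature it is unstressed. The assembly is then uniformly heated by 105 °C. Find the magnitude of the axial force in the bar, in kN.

If the supports were absent, the total length change would be Σ αᵢΔT Lᵢ = 19.3×10⁻⁶×105×700 + 25.7×10⁻⁶×105×675 = 3.24 mm.
The walls prevent any net length change, so an axial force P (same in every segment) develops. Compatibility: P · Σ Lᵢ/(AᵢEᵢ) = δ_free.
Σ Lᵢ/(AᵢEᵢ) = 700/(1850×99×10³) + 675/(1775×44×10³) = 1.246×10⁻⁵ mm/N.
P = 3.24 / 1.246×10⁻⁵ = 259900 N = 259.9 kN, compressive.

P ≈ 260 kN (compressive)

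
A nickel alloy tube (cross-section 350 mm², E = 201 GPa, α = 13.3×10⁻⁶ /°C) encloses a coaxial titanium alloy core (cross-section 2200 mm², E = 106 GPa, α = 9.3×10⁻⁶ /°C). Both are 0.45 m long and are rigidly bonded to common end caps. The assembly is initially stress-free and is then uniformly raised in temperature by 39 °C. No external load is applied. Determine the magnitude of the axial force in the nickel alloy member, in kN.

Equilibrium of a rigid end plate with no external load gives equal and opposite internal forces ±P in the two members. Since α_{nickel alloy} > α_{titanium alloy}, heating drives the nickel alloy into compression and the titanium alloy into tension.
Equating the net (thermal + elastic) strains gives |α₁ − α₂|·ΔT = P·[1/(A₁E₁) + 1/(A₂E₂)].
|α₁ − α₂|·ΔT = 4×10⁻⁶ × 39 = 0.000156.
1/(A₁E₁) + 1/(A₂E₂) = 1/(350×201×10³) + 1/(2200×106×10³) = 1.85×10⁻⁸ N⁻¹.
So P = 0.000156 / 1.85×10⁻⁸ = 8.431 kN.

P ≈ 8.43 kN (compressive in the nickel alloy)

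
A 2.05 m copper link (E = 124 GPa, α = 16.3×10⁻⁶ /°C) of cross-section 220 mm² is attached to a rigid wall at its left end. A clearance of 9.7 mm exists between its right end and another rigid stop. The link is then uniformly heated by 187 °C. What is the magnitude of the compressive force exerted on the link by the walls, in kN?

If the wall were absent the link would grow by αΔT L = 16.3×10⁻⁶ × 187 × 2050 = 6.249 mm.
Since δ_free = 6.25 mm is less than the 9.7 mm gap, the link never touches the wall. No axial force develops.

P ≈ 0 kN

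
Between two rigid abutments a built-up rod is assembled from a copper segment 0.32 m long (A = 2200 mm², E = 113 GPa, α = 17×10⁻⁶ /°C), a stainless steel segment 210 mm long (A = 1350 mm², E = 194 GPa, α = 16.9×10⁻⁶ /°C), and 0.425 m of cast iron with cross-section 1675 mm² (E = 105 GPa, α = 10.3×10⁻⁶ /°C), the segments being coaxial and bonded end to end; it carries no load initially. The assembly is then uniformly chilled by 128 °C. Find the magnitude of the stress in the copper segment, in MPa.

σ ≈ 173 MPa (tensile)

Free thermal contraction of the whole bar: Σ αᵢΔT Lᵢ = 17×10⁻⁶×128×320 + 16.9×10⁻⁶×128×210 + 10.3×10⁻⁶×128×425 = 1.711 mm.
The walls prevent any net length change, so an axial force P (same in every segment) develops. Compatibility: P · Σ Lᵢ/(AᵢEᵢ) = δ_free.
The series flexibility is Σ Lᵢ/(AᵢEᵢ) = 320/(2200×113×10³) + 210/(1350×194×10³) + 425/(1675×105×10³) = 4.506×10⁻⁶ mm/N.
P = 1.711 / 4.506×10⁻⁶ = 379700 N = 379.7 kN, tensile.
σ_{copper} = P / A = 379700 / 2200 = 172.6 MPa.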